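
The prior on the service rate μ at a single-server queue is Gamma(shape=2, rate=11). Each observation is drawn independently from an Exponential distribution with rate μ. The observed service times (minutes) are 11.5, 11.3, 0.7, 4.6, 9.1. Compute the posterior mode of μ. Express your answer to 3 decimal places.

μ̂_MAP = 0.124

The Exponential(rate=μ) likelihood is ∝ μ^n e^(−μΣtᵢ). Here n = 5 and Σtᵢ = 11.5 + 11.3 + 0.7 + 4.6 + 9.1 = 37.2.
Posterior ∝ μe^(−11μ) · μ^5e^(−37.2μ) = μ^6e^(−48.2μ), i.e. Gamma(7, 48.2).
Mode = (a−1)/b = 6/48.2 ≈ 0.124.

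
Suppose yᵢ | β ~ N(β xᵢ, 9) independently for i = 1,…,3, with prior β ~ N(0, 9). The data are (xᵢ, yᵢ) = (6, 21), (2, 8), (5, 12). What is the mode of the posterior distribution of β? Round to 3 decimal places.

β̂_MAP = 3.061

log p(β | y) = −Σ(yᵢ − βxᵢ)²/(2·9) − β²/(2·9) + const.
Setting the derivative to zero: Σxᵢ(yᵢ − βxᵢ)/9 − β/9 = 0, so β = Σxᵢyᵢ / (Σxᵢ² + σ²/τ²).
Σxᵢyᵢ = 6·21 + 2·8 + 5·12 = 202; Σxᵢ² = 65; σ²/τ² = 1.
β̂_MAP = 202 / (65 + 1) = 202/66 ≈ 3.061.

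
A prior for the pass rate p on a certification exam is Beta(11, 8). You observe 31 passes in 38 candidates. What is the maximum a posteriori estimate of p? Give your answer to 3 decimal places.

Prior: Beta(11, 8).
Data: 31 successes in 38 trials. The binomial likelihood contributes p^31(1−p)^7, so the posterior is Beta(11+31, 8+7) = Beta(42, 15).
For Beta(a, b) with a, b > 1 the mode is (a−1)/(a+b−2) = 41/55 ≈ 0.745.

p̂_MAP = 0.745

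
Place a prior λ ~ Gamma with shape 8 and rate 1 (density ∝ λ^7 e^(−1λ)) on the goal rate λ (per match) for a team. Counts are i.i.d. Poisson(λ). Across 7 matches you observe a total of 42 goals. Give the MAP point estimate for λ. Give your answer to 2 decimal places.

Σxᵢ = 42, n = 7.
Posterior ∝ λ^7e^(−1λ) · λ^42e^(−7λ) = λ^49e^(−8λ), i.e. Gamma(shape=50, rate=8).
The mode of a Gamma(a, b) with a ≥ 1 (shape–rate) is (a−1)/b = 49/8 ≈ 6.13.

λ̂_MAP = 6.13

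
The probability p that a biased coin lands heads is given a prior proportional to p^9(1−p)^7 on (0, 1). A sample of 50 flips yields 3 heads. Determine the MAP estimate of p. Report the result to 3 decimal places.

p̂_MAP = 0.182

The prior density ∝ p^9(1−p)^7 is the kernel of Beta(10, 8).
Data: 3 successes in 50 trials. The binomial likelihood contributes p^3(1−p)^47, so the posterior is Beta(10+3, 8+47) = Beta(13, 55).
For Beta(a, b) with a, b > 1 the mode is (a−1)/(a+b−2) = 12/66 ≈ 0.182.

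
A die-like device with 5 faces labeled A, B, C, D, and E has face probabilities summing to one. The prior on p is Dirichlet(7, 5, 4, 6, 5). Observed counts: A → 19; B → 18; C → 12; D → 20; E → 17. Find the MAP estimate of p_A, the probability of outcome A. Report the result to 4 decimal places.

MAP estimate of p_A = 0.2315

The posterior is Dirichlet(αᵢ + nᵢ) = Dirichlet(26, 23, 16, 26, 22).
For a Dirichlet(a₁,…,a_K) with all aᵢ > 1, the mode has j-th component (aⱼ − 1)/(Σaᵢ − K).
Here Σaᵢ = 113 and K = 5, so p_A = (26 − 1)/(113 − 5) = 25/108 ≈ 0.2315.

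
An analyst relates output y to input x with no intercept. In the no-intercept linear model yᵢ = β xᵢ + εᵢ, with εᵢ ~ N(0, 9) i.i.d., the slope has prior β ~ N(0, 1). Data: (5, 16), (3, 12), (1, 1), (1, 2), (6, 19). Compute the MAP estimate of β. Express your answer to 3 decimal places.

β̂_MAP = 2.877

log p(β | y) = −Σ(yᵢ − βxᵢ)²/(2·9) − β²/(2·1) + const.
Setting the derivative to zero: Σxᵢ(yᵢ − βxᵢ)/9 − β/1 = 0, so β = Σxᵢyᵢ / (Σxᵢ² + σ²/τ²).
Σxᵢyᵢ = 5·16 + 3·12 + 1·1 + 1·2 + 6·19 = 233; Σxᵢ² = 72; σ²/τ² = 9.
β̂_MAP = 233 / (72 + 9) = 233/81 ≈ 2.877.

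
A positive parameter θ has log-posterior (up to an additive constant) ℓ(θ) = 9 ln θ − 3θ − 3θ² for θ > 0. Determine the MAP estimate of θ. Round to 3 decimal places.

θ̂_MAP = 1.000

ℓ'(θ) = 9/θ − 3 − 6θ. Setting this to zero and multiplying by θ: 6θ² + 3θ − 9 = 0.
θ = (−3 + √(3² + 4·6·9)) / (2·6) = (−3 + √225) / 12 = (−3 + 15)/12 = 1.
ℓ''(θ) = −9/θ² − 6 < 0, confirming a maximum.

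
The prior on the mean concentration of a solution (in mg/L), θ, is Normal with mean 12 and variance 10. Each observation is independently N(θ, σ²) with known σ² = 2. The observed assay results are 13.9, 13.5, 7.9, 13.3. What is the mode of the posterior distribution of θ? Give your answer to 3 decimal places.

n = 4; x̄ = (13.9 + 13.5 + 7.9 + 13.3)/4 = 48.6/4 = 12.15.
For a Normal prior and Normal likelihood with known variance, the posterior is Normal; its mode equals its mean, the precision-weighted average.
Prior precision 1/σ₀² = 1/10 = 0.1; data precision n/σ² = 4/2 = 2.
θ̂ = (0.1·12 + 2·12.15) / (0.1 + 2) = 25.5/2.1 = 85/7 ≈ 12.143.

θ̂_MAP = 12.143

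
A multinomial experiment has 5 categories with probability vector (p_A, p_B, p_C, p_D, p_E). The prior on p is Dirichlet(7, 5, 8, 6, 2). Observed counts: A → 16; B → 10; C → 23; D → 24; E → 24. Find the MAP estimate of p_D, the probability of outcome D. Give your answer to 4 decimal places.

The posterior is Dirichlet(αᵢ + nᵢ) = Dirichlet(23, 15, 31, 30, 26).
For a Dirichlet(a₁,…,a_K) with all aᵢ > 1, the mode has j-th component (aⱼ − 1)/(Σaᵢ − K).
Here Σaᵢ = 125 and K = 5, so p_D = (30 − 1)/(125 − 5) = 29/120 ≈ 0.2417.

MAP estimate of p_D = 0.2417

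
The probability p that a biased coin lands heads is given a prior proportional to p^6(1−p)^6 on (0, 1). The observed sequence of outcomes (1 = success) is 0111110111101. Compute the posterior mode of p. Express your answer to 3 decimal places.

p̂_MAP = 0.640

The prior density ∝ p^6(1−p)^6 is the kernel of Beta(7, 7).
Data: 10 successes in 13 trials (from the sequence). The binomial likelihood contributes p^10(1−p)^3, so the posterior is Beta(7+10, 7+3) = Beta(17, 10).
For Beta(a, b) with a, b > 1 the mode is (a−1)/(a+b−2) = 16/25 ≈ 0.640.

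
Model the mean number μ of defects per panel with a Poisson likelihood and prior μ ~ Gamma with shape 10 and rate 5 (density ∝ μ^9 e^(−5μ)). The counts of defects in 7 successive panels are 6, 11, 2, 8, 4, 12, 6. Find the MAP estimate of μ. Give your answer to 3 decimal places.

μ̂_MAP = 4.833

Σxᵢ = 6+11+2+8+4+12+6 = 49, with n = 7.
Posterior ∝ μ^9e^(−5μ) · μ^49e^(−7μ) = μ^58e^(−12μ), i.e. Gamma(shape=59, rate=12).
The mode of a Gamma(a, b) with a ≥ 1 (shape–rate) is (a−1)/b = 58/12 ≈ 4.833.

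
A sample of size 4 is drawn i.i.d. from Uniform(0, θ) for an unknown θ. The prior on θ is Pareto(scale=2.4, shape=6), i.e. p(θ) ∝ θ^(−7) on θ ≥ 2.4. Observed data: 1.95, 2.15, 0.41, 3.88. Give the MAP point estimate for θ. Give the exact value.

θ̂_MAP = 3.88

The Uniform(0, θ) likelihood is θ^(−n) for θ ≥ max(xᵢ), zero otherwise. Here max(xᵢ) = 3.88.
Posterior ∝ θ^(−7) · θ^(−4) = θ^(−11) on θ ≥ max(2.4, 3.88) = 3.88.
This density is strictly decreasing in θ, so the posterior mode lies at the lower boundary of the support.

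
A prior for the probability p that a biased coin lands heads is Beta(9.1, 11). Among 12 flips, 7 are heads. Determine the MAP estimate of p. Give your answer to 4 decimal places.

Prior: Beta(9.1, 11).
Data: 7 successes in 12 trials. The binomial likelihood contributes p^7(1−p)^5, so the posterior is Beta(9.1+7, 11+5) = Beta(16.1, 16).
For Beta(a, b) with a, b > 1 the mode is (a−1)/(a+b−2) = 15.1/30.1 ≈ 0.5017.

p̂_MAP = 0.5017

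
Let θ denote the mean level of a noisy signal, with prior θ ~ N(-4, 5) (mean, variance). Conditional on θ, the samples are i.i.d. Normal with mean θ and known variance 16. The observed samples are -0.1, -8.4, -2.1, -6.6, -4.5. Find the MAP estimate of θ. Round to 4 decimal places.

n = 5; x̄ = ((-0.1) + (-8.4) + (-2.1) + (-6.6) + (-4.5))/5 = -21.7/5 = -4.34.
For a Normal prior and Normal likelihood with known variance, the posterior is Normal; its mode equals its mean, the precision-weighted average.
Prior precision 1/σ₀² = 1/5 = 0.2; data precision n/σ² = 5/16 = 0.3125.
θ̂ = (0.2·(-4) + 0.3125·(-4.34)) / (0.2 + 0.3125) = (-2.15625)/0.5125 = -345/82 ≈ -4.2073.

θ̂_MAP = -4.2073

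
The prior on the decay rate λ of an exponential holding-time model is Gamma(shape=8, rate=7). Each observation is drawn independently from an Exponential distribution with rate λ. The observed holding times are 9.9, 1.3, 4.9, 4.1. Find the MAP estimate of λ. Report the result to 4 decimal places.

λ̂_MAP = 0.4044

The Exponential(rate=λ) likelihood is ∝ λ^n e^(−λΣtᵢ). Here n = 4 and Σtᵢ = 9.9 + 1.3 + 4.9 + 4.1 = 20.2.
Posterior ∝ λ^7e^(−7λ) · λ^4e^(−20.2λ) = λ^11e^(−27.2λ), i.e. Gamma(12, 27.2).
Mode = (a−1)/b = 11/27.2 ≈ 0.4044.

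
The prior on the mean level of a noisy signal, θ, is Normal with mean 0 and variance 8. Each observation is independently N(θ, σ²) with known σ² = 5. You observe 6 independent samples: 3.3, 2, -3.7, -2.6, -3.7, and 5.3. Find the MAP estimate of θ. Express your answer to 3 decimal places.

n = 6; x̄ = (3.3 + 2 + (-3.7) + (-2.6) + (-3.7) + 5.3)/6 = 0.6/6 = 0.1.
For a Normal prior and Normal likelihood with known variance, the posterior is Normal; its mode equals its mean, the precision-weighted average.
Prior precision 1/σ₀² = 1/8 = 0.125; data precision n/σ² = 6/5 = 1.2.
θ̂ = (0.125·0 + 1.2·0.1) / (0.125 + 1.2) = 0.12/1.325 = 24/265 ≈ 0.091.

θ̂_MAP = 0.091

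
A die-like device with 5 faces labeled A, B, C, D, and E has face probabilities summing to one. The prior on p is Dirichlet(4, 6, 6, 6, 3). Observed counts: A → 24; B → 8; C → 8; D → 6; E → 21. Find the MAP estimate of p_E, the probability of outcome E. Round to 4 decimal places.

MAP estimate of p_E = 0.2644

The posterior is Dirichlet(αᵢ + nᵢ) = Dirichlet(28, 14, 14, 12, 24).
For a Dirichlet(a₁,…,a_K) with all aᵢ > 1, the mode has j-th component (aⱼ − 1)/(Σaᵢ − K).
Here Σaᵢ = 92 and K = 5, so p_E = (24 − 1)/(92 − 5) = 23/87 ≈ 0.2644.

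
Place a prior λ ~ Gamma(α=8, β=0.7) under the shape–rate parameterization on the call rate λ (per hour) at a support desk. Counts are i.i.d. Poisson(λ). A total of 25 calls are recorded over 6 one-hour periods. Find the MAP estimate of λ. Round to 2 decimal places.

λ̂_MAP = 4.78

Σxᵢ = 25, n = 6.
Posterior ∝ λ^7e^(−0.7λ) · λ^25e^(−6λ) = λ^32e^(−6.7λ), i.e. Gamma(shape=33, rate=6.7).
The mode of a Gamma(a, b) with a ≥ 1 (shape–rate) is (a−1)/b = 32/6.7 ≈ 4.78.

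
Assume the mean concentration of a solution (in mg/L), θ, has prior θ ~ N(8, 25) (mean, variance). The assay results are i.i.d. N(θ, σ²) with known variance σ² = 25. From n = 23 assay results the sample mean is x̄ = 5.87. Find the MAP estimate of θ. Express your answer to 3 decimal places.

n = 23, x̄ = 5.87.
For a Normal prior and Normal likelihood with known variance, the posterior is Normal; its mode equals its mean, the precision-weighted average.
Prior precision 1/σ₀² = 1/25 = 0.04; data precision n/σ² = 23/25 = 0.92.
θ̂ = (0.04·8 + 0.92·5.87) / (0.04 + 0.92) = 5.7204/0.96 = 5.95875 ≈ 5.959.

θ̂_MAP = 5.959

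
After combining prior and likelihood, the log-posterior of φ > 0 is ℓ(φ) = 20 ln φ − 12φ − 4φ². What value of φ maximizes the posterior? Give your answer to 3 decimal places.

φ̂_MAP = 1.000

ℓ'(φ) = 20/φ − 12 − 8φ. Setting this to zero and multiplying by φ: 8φ² + 12φ − 20 = 0.
φ = (−12 + √(12² + 4·8·20)) / (2·8) = (−12 + √784) / 16 = (−12 + 28)/16 = 1.
ℓ''(φ) = −20/φ² − 8 < 0, confirming a maximum.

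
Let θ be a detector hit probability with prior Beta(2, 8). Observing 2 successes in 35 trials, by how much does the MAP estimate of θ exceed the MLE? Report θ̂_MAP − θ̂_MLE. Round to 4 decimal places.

MAP − MLE = 0.0126

Posterior is Beta(4, 41); MAP = (4−1)/(45−2) = 3/43 ≈ 0.06977.
MLE ignores the prior: θ̂_MLE = k/n = 2/35 ≈ 0.05714.
Difference = 3/43 − 2/35 = 19/1505 ≈ 0.0126.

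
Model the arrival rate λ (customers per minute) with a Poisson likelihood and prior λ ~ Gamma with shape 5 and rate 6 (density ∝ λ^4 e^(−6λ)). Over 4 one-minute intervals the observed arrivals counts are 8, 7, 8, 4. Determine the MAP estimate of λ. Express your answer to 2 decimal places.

λ̂_MAP = 3.10

Σxᵢ = 8+7+8+4 = 27, with n = 4.
Posterior ∝ λ^4e^(−6λ) · λ^27e^(−4λ) = λ^31e^(−10λ), i.e. Gamma(shape=32, rate=10).
The mode of a Gamma(a, b) with a ≥ 1 (shape–rate) is (a−1)/b = 31/10 ≈ 3.10.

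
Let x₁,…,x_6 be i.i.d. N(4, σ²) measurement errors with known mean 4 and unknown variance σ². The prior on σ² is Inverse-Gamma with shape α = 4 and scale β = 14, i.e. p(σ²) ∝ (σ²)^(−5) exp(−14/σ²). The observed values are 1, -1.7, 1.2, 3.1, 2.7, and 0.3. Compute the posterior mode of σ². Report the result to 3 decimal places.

σ̂²_MAP = 5.845

Sum of squared deviations about the known mean: SS = (1−4)² + (-1.7−4)² + (1.2−4)² + (3.1−4)² + (2.7−4)² + (0.3−4)² = 65.52.
The Normal likelihood contributes (σ²)^(−n/2) exp(−SS/(2σ²)), so the posterior is Inverse-Gamma(α + n/2, β + SS/2) = Inverse-Gamma(7, 46.76).
The mode of Inverse-Gamma(a, b) is b/(a+1) = 46.76/8 ≈ 5.845.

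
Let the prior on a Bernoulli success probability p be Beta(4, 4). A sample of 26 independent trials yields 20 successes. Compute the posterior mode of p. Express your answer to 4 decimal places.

p̂_MAP = 0.7188

Prior: Beta(4, 4).
Data: 20 successes in 26 trials. The binomial likelihood contributes p^20(1−p)^6, so the posterior is Beta(4+20, 4+6) = Beta(24, 10).
For Beta(a, b) with a, b > 1 the mode is (a−1)/(a+b−2) = 23/32 ≈ 0.7188.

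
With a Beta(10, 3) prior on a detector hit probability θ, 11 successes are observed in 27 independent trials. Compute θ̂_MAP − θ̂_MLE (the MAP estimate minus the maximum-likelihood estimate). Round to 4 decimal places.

MAP − MLE = 0.1189

Posterior is Beta(21, 19); MAP = (21−1)/(40−2) = 20/38 ≈ 0.52632.
MLE ignores the prior: θ̂_MLE = k/n = 11/27 ≈ 0.40741.
Difference = 20/38 − 11/27 = 61/513 ≈ 0.1189.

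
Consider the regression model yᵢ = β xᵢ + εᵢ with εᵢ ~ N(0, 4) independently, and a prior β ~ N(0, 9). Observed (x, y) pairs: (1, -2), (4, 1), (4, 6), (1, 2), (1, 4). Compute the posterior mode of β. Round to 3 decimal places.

β̂_MAP = 0.903

log p(β | y) = −Σ(yᵢ − βxᵢ)²/(2·4) − β²/(2·9) + const.
Setting the derivative to zero: Σxᵢ(yᵢ − βxᵢ)/4 − β/9 = 0, so β = Σxᵢyᵢ / (Σxᵢ² + σ²/τ²).
Σxᵢyᵢ = 1·(-2) + 4·1 + 4·6 + 1·2 + 1·4 = 32; Σxᵢ² = 35; σ²/τ² = 4/9.
β̂_MAP = 32 / (35 + 4/9) = 32/(319/9) = 288/319 ≈ 0.903.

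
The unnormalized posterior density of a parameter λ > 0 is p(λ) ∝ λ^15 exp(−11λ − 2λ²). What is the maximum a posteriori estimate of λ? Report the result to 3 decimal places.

λ̂_MAP = 1.000

ℓ'(λ) = 15/λ − 11 − 4λ. Setting this to zero and multiplying by λ: 4λ² + 11λ − 15 = 0.
λ = (−11 + √(11² + 4·4·15)) / (2·4) = (−11 + √361) / 8 = (−11 + 19)/8 = 1.
ℓ''(λ) = −15/λ² − 4 < 0, confirming a maximum.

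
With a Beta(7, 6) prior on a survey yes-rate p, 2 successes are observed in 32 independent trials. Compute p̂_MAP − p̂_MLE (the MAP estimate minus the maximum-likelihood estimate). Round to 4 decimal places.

Posterior is Beta(9, 36); MAP = (9−1)/(45−2) = 8/43 ≈ 0.18605.
MLE ignores the prior: p̂_MLE = k/n = 2/32 ≈ 0.06250.
Difference = 8/43 − 2/32 = 85/688 ≈ 0.1235.

MAP − MLE = 0.1235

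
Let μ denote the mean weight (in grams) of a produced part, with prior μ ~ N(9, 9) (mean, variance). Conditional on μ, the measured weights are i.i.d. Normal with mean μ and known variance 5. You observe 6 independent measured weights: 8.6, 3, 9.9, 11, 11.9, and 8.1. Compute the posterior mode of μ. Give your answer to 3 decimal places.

μ̂_MAP = 8.771

n = 6; x̄ = (8.6 + 3 + 9.9 + 11 + 11.9 + 8.1)/6 = 52.5/6 = 8.75.
For a Normal prior and Normal likelihood with known variance, the posterior is Normal; its mode equals its mean, the precision-weighted average.
Prior precision 1/σ₀² = 1/9; data precision n/σ² = 6/5 = 1.2.
μ̂ = ((1/9)·9 + 1.2·8.75) / (1/9 + 1.2) = 11.5/(59/45) = 1035/118 ≈ 8.771.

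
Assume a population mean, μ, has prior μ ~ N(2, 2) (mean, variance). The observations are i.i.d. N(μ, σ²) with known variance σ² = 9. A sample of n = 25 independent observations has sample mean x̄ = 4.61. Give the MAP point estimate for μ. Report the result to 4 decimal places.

n = 25, x̄ = 4.61.
For a Normal prior and Normal likelihood with known variance, the posterior is Normal; its mode equals its mean, the precision-weighted average.
Prior precision 1/σ₀² = 1/2 = 0.5; data precision n/σ² = 25/9.
μ̂ = (0.5·2 + (25/9)·4.61) / (0.5 + 25/9) = (497/36)/(59/18) = 497/118 ≈ 4.2119.

μ̂_MAP = 4.2119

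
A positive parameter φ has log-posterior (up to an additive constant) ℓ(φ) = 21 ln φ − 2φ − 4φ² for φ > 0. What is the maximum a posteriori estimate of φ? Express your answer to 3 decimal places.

ℓ'(φ) = 21/φ − 2 − 8φ. Setting this to zero and multiplying by φ: 8φ² + 2φ − 21 = 0.
φ = (−2 + √(2² + 4·8·21)) / (2·8) = (−2 + √676) / 16 = (−2 + 26)/16 = 3/2.
ℓ''(φ) = −21/φ² − 8 < 0, confirming a maximum.

φ̂_MAP = 1.500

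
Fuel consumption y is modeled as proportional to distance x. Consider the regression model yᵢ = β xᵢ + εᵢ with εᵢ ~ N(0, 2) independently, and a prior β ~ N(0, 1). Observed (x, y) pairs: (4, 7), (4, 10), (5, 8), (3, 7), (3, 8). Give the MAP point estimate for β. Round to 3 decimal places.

log p(β | y) = −Σ(yᵢ − βxᵢ)²/(2·2) − β²/(2·1) + const.
Setting the derivative to zero: Σxᵢ(yᵢ − βxᵢ)/2 − β/1 = 0, so β = Σxᵢyᵢ / (Σxᵢ² + σ²/τ²).
Σxᵢyᵢ = 4·7 + 4·10 + 5·8 + 3·7 + 3·8 = 153; Σxᵢ² = 75; σ²/τ² = 2.
β̂_MAP = 153 / (75 + 2) = 153/77 ≈ 1.987.

β̂_MAP = 1.987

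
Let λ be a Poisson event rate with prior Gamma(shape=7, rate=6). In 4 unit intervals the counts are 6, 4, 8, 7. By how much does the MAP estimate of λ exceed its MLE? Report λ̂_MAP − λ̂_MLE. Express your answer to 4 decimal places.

Σxᵢ = 25. Posterior is Gamma(32, 10); MAP = (32−1)/10 = 31/10 ≈ 3.10000.
MLE = x̄ = 25/4 ≈ 6.25000.
Difference = 31/10 − 25/4 = -63/20 ≈ -3.1500.

MAP − MLE = -3.1500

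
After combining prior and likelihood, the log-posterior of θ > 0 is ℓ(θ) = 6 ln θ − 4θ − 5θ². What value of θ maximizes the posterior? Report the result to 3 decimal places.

θ̂_MAP = 0.600

ℓ'(θ) = 6/θ − 4 − 10θ. Setting this to zero and multiplying by θ: 10θ² + 4θ − 6 = 0.
θ = (−4 + √(4² + 4·10·6)) / (2·10) = (−4 + √256) / 20 = (−4 + 16)/20 = 3/5.
ℓ''(θ) = −6/θ² − 10 < 0, confirming a maximum.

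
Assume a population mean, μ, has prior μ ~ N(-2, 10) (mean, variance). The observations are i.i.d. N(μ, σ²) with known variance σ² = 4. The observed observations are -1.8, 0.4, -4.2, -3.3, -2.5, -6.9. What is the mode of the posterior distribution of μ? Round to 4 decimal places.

n = 6; x̄ = ((-1.8) + 0.4 + (-4.2) + (-3.3) + (-2.5) + (-6.9))/6 = -18.3/6 = -3.05.
For a Normal prior and Normal likelihood with known variance, the posterior is Normal; its mode equals its mean, the precision-weighted average.
Prior precision 1/σ₀² = 1/10 = 0.1; data precision n/σ² = 6/4 = 1.5.
μ̂ = (0.1·(-2) + 1.5·(-3.05)) / (0.1 + 1.5) = (-4.775)/1.6 = -2.984375 ≈ -2.9844.

μ̂_MAP = -2.9844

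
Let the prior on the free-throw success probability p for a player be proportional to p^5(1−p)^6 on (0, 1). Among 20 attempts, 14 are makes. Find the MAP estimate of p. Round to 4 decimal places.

p̂_MAP = 0.6129

The prior density ∝ p^5(1−p)^6 is the kernel of Beta(6, 7).
Data: 14 successes in 20 trials. The binomial likelihood contributes p^14(1−p)^6, so the posterior is Beta(6+14, 7+6) = Beta(20, 13).
For Beta(a, b) with a, b > 1 the mode is (a−1)/(a+b−2) = 19/31 ≈ 0.6129.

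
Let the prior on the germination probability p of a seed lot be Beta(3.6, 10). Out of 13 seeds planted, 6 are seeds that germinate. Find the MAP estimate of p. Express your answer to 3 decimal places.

Prior: Beta(3.6, 10).
Data: 6 successes in 13 trials. The binomial likelihood contributes p^6(1−p)^7, so the posterior is Beta(3.6+6, 10+7) = Beta(9.6, 17).
For Beta(a, b) with a, b > 1 the mode is (a−1)/(a+b−2) = 8.6/24.6 ≈ 0.350.

p̂_MAP = 0.350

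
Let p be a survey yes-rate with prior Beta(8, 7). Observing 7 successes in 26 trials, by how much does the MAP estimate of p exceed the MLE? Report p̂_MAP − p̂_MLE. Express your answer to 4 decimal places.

Posterior is Beta(15, 26); MAP = (15−1)/(41−2) = 14/39 ≈ 0.35897.
MLE ignores the prior: p̂_MLE = k/n = 7/26 ≈ 0.26923.
Difference = 14/39 − 7/26 = 7/78 ≈ 0.0897.

MAP − MLE = 0.0897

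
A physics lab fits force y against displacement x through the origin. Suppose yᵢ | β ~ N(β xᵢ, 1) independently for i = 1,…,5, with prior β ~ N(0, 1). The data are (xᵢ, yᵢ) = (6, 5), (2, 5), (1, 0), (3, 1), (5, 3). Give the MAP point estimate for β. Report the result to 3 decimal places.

β̂_MAP = 0.763

log p(β | y) = −Σ(yᵢ − βxᵢ)²/(2·1) − β²/(2·1) + const.
Setting the derivative to zero: Σxᵢ(yᵢ − βxᵢ)/1 − β/1 = 0, so β = Σxᵢyᵢ / (Σxᵢ² + σ²/τ²).
Σxᵢyᵢ = 6·5 + 2·5 + 1·0 + 3·1 + 5·3 = 58; Σxᵢ² = 75; σ²/τ² = 1.
β̂_MAP = 58 / (75 + 1) = 58/76 ≈ 0.763.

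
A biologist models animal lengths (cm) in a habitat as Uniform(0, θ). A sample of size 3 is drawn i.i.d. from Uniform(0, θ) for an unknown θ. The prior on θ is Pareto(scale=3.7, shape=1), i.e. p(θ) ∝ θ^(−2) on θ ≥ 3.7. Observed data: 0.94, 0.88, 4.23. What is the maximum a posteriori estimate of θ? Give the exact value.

θ̂_MAP = 4.23

The Uniform(0, θ) likelihood is θ^(−n) for θ ≥ max(xᵢ), zero otherwise. Here max(xᵢ) = 4.23.
Posterior ∝ θ^(−2) · θ^(−3) = θ^(−5) on θ ≥ max(3.7, 4.23) = 4.23.
This density is strictly decreasing in θ, so the posterior mode lies at the lower boundary of the support.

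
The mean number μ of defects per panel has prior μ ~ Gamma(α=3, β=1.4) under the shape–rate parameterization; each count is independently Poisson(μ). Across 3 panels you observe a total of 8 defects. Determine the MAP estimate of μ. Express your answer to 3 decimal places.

Σxᵢ = 8, n = 3.
Posterior ∝ μ^2e^(−1.4μ) · μ^8e^(−3μ) = μ^10e^(−4.4μ), i.e. Gamma(shape=11, rate=4.4).
The mode of a Gamma(a, b) with a ≥ 1 (shape–rate) is (a−1)/b = 10/4.4 ≈ 2.273.

μ̂_MAP = 2.273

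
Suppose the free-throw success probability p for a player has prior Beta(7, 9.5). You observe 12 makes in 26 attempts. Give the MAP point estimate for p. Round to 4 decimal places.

Prior: Beta(7, 9.5).
Data: 12 successes in 26 trials. The binomial likelihood contributes p^12(1−p)^14, so the posterior is Beta(7+12, 9.5+14) = Beta(19, 23.5).
For Beta(a, b) with a, b > 1 the mode is (a−1)/(a+b−2) = 18/40.5 ≈ 0.4444.

p̂_MAP = 0.4444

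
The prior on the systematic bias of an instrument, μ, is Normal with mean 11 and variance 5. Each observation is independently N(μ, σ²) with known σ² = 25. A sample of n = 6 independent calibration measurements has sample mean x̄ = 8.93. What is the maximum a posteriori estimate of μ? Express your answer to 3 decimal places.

μ̂_MAP = 9.871

n = 6, x̄ = 8.93.
For a Normal prior and Normal likelihood with known variance, the posterior is Normal; its mode equals its mean, the precision-weighted average.
Prior precision 1/σ₀² = 1/5 = 0.2; data precision n/σ² = 6/25 = 0.24.
μ̂ = (0.2·11 + 0.24·8.93) / (0.2 + 0.24) = 4.3432/0.44 = 5429/550 ≈ 9.871.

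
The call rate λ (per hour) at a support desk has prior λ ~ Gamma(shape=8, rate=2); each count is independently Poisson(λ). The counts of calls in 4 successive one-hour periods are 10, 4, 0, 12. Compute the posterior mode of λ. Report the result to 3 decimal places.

λ̂_MAP = 5.500

Σxᵢ = 10+4+0+12 = 26, with n = 4.
Posterior ∝ λ^7e^(−2λ) · λ^26e^(−4λ) = λ^33e^(−6λ), i.e. Gamma(shape=34, rate=6).
The mode of a Gamma(a, b) with a ≥ 1 (shape–rate) is (a−1)/b = 33/6 ≈ 5.500.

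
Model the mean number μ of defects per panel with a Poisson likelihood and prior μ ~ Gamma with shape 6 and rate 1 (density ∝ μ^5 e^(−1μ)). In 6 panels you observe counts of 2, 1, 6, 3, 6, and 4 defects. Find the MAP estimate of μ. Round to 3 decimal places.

Σxᵢ = 2+1+6+3+6+4 = 22, with n = 6.
Posterior ∝ μ^5e^(−1μ) · μ^22e^(−6μ) = μ^27e^(−7μ), i.e. Gamma(shape=28, rate=7).
The mode of a Gamma(a, b) with a ≥ 1 (shape–rate) is (a−1)/b = 27/7 ≈ 3.857.

μ̂_MAP = 3.857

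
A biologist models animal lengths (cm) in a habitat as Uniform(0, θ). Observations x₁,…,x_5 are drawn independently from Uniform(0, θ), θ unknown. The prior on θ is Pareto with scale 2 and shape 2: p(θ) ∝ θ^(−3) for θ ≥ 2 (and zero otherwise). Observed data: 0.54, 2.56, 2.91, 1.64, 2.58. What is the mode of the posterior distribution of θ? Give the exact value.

θ̂_MAP = 2.91

The Uniform(0, θ) likelihood is θ^(−n) for θ ≥ max(xᵢ), zero otherwise. Here max(xᵢ) = 2.91.
Posterior ∝ θ^(−3) · θ^(−5) = θ^(−8) on θ ≥ max(2, 2.91) = 2.91.
This density is strictly decreasing in θ, so the posterior mode lies at the lower boundary of the support.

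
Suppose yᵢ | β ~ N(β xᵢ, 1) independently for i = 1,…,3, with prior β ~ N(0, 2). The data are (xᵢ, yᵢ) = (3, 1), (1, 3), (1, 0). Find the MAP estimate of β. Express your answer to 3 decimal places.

β̂_MAP = 0.522

log p(β | y) = −Σ(yᵢ − βxᵢ)²/(2·1) − β²/(2·2) + const.
Setting the derivative to zero: Σxᵢ(yᵢ − βxᵢ)/1 − β/2 = 0, so β = Σxᵢyᵢ / (Σxᵢ² + σ²/τ²).
Σxᵢyᵢ = 3·1 + 1·3 + 1·0 = 6; Σxᵢ² = 11; σ²/τ² = 0.5.
β̂_MAP = 6 / (11 + 0.5) = 6/11.5 ≈ 0.522.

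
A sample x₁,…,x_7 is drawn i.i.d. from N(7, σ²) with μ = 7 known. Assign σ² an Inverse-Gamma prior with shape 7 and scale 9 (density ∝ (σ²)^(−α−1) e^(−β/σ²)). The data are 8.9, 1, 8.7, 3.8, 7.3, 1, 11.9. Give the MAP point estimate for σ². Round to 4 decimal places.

σ̂²_MAP = 5.6887

Sum of squared deviations about the known mean: SS = (8.9−7)² + (1−7)² + (8.7−7)² + (3.8−7)² + (7.3−7)² + (1−7)² + (11.9−7)² = 112.84.
The Normal likelihood contributes (σ²)^(−n/2) exp(−SS/(2σ²)), so the posterior is Inverse-Gamma(α + n/2, β + SS/2) = Inverse-Gamma(10.5, 65.42).
The mode of Inverse-Gamma(a, b) is b/(a+1) = 65.42/11.5 ≈ 5.6887.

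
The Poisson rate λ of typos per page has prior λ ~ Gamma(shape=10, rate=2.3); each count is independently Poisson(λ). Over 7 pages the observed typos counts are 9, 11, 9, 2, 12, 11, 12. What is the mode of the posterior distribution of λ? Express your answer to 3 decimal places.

λ̂_MAP = 8.065

Σxᵢ = 9+11+9+2+12+11+12 = 66, with n = 7.
Posterior ∝ λ^9e^(−2.3λ) · λ^66e^(−7λ) = λ^75e^(−9.3λ), i.e. Gamma(shape=76, rate=9.3).
The mode of a Gamma(a, b) with a ≥ 1 (shape–rate) is (a−1)/b = 75/9.3 ≈ 8.065.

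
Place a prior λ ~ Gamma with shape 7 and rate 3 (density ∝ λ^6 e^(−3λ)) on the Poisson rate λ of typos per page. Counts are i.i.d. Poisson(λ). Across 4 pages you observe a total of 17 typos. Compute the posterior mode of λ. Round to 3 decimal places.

λ̂_MAP = 3.286

Σxᵢ = 17, n = 4.
Posterior ∝ λ^6e^(−3λ) · λ^17e^(−4λ) = λ^23e^(−7λ), i.e. Gamma(shape=24, rate=7).
The mode of a Gamma(a, b) with a ≥ 1 (shape–rate) is (a−1)/b = 23/7 ≈ 3.286.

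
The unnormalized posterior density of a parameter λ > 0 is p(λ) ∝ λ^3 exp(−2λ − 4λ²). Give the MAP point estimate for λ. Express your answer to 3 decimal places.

λ̂_MAP = 0.500

ℓ'(λ) = 3/λ − 2 − 8λ. Setting this to zero and multiplying by λ: 8λ² + 2λ − 3 = 0.
λ = (−2 + √(2² + 4·8·3)) / (2·8) = (−2 + √100) / 16 = (−2 + 10)/16 = 1/2.
ℓ''(λ) = −3/λ² − 8 < 0, confirming a maximum.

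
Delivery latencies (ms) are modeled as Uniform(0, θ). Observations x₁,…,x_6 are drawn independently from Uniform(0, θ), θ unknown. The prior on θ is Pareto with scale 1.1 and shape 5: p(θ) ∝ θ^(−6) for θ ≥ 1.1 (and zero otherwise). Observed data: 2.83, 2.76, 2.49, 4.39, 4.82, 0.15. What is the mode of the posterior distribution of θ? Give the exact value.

The Uniform(0, θ) likelihood is θ^(−n) for θ ≥ max(xᵢ), zero otherwise. Here max(xᵢ) = 4.82.
Posterior ∝ θ^(−6) · θ^(−6) = θ^(−12) on θ ≥ max(1.1, 4.82) = 4.82.
This density is strictly decreasing in θ, so the posterior mode lies at the lower boundary of the support.

θ̂_MAP = 4.82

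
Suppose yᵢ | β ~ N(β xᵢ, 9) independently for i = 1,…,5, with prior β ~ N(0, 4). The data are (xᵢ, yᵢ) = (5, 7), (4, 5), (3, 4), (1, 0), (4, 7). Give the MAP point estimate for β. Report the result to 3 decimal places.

β̂_MAP = 1.372

log p(β | y) = −Σ(yᵢ − βxᵢ)²/(2·9) − β²/(2·4) + const.
Setting the derivative to zero: Σxᵢ(yᵢ − βxᵢ)/9 − β/4 = 0, so β = Σxᵢyᵢ / (Σxᵢ² + σ²/τ²).
Σxᵢyᵢ = 5·7 + 4·5 + 3·4 + 1·0 + 4·7 = 95; Σxᵢ² = 67; σ²/τ² = 2.25.
β̂_MAP = 95 / (67 + 2.25) = 95/69.25 ≈ 1.372.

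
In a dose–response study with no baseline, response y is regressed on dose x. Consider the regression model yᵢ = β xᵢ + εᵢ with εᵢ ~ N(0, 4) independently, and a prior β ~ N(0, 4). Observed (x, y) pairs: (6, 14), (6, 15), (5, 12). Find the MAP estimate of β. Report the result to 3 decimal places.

log p(β | y) = −Σ(yᵢ − βxᵢ)²/(2·4) − β²/(2·4) + const.
Setting the derivative to zero: Σxᵢ(yᵢ − βxᵢ)/4 − β/4 = 0, so β = Σxᵢyᵢ / (Σxᵢ² + σ²/τ²).
Σxᵢyᵢ = 6·14 + 6·15 + 5·12 = 234; Σxᵢ² = 97; σ²/τ² = 1.
β̂_MAP = 234 / (97 + 1) = 234/98 ≈ 2.388.

β̂_MAP = 2.388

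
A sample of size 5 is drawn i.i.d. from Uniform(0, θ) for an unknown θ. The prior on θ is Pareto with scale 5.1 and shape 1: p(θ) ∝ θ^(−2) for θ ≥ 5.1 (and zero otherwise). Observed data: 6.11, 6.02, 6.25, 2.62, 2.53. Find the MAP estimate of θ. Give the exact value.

θ̂_MAP = 6.25

The Uniform(0, θ) likelihood is θ^(−n) for θ ≥ max(xᵢ), zero otherwise. Here max(xᵢ) = 6.25.
Posterior ∝ θ^(−2) · θ^(−5) = θ^(−7) on θ ≥ max(5.1, 6.25) = 6.25.
This density is strictly decreasing in θ, so the posterior mode lies at the lower boundary of the support.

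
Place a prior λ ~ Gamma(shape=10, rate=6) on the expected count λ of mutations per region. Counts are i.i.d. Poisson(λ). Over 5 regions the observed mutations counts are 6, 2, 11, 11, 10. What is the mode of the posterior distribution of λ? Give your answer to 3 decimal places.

λ̂_MAP = 4.455

Σxᵢ = 6+2+11+11+10 = 40, with n = 5.
Posterior ∝ λ^9e^(−6λ) · λ^40e^(−5λ) = λ^49e^(−11λ), i.e. Gamma(shape=50, rate=11).
The mode of a Gamma(a, b) with a ≥ 1 (shape–rate) is (a−1)/b = 49/11 ≈ 4.455.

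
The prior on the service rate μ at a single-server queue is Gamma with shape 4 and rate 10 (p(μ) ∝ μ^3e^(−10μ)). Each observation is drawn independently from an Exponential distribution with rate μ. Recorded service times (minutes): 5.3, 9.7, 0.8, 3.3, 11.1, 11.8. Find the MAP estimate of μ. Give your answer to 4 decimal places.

μ̂_MAP = 0.1731

The Exponential(rate=μ) likelihood is ∝ μ^n e^(−μΣtᵢ). Here n = 6 and Σtᵢ = 5.3 + 9.7 + 0.8 + 3.3 + 11.1 + 11.8 = 42.
Posterior ∝ μ^3e^(−10μ) · μ^6e^(−42μ) = μ^9e^(−52μ), i.e. Gamma(10, 52).
Mode = (a−1)/b = 9/52 ≈ 0.1731.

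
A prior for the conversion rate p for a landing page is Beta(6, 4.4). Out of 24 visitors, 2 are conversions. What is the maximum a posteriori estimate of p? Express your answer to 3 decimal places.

p̂_MAP = 0.216

Prior: Beta(6, 4.4).
Data: 2 successes in 24 trials. The binomial likelihood contributes p^2(1−p)^22, so the posterior is Beta(6+2, 4.4+22) = Beta(8, 26.4).
For Beta(a, b) with a, b > 1 the mode is (a−1)/(a+b−2) = 7/32.4 ≈ 0.216.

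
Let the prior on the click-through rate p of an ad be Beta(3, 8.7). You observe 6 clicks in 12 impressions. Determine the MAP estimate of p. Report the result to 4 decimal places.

p̂_MAP = 0.3687

Prior: Beta(3, 8.7).
Data: 6 successes in 12 trials. The binomial likelihood contributes p^6(1−p)^6, so the posterior is Beta(3+6, 8.7+6) = Beta(9, 14.7).
For Beta(a, b) with a, b > 1 the mode is (a−1)/(a+b−2) = 8/21.7 ≈ 0.3687.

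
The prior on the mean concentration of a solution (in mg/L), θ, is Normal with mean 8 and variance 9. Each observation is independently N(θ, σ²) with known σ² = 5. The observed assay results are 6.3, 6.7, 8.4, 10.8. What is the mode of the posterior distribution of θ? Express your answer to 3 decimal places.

θ̂_MAP = 8.044

n = 4; x̄ = (6.3 + 6.7 + 8.4 + 10.8)/4 = 32.2/4 = 8.05.
For a Normal prior and Normal likelihood with known variance, the posterior is Normal; its mode equals its mean, the precision-weighted average.
Prior precision 1/σ₀² = 1/9; data precision n/σ² = 4/5 = 0.8.
θ̂ = ((1/9)·8 + 0.8·8.05) / (1/9 + 0.8) = (1649/225)/(41/45) = 1649/205 ≈ 8.044.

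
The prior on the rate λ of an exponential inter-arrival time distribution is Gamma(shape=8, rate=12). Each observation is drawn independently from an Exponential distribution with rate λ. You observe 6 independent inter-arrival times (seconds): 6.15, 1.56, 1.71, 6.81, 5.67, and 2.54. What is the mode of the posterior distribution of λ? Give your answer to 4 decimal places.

λ̂_MAP = 0.3568

The Exponential(rate=λ) likelihood is ∝ λ^n e^(−λΣtᵢ). Here n = 6 and Σtᵢ = 6.15 + 1.56 + 1.71 + 6.81 + 5.67 + 2.54 = 24.44.
Posterior ∝ λ^7e^(−12λ) · λ^6e^(−24.44λ) = λ^13e^(−36.44λ), i.e. Gamma(14, 36.44).
Mode = (a−1)/b = 13/36.44 ≈ 0.3568.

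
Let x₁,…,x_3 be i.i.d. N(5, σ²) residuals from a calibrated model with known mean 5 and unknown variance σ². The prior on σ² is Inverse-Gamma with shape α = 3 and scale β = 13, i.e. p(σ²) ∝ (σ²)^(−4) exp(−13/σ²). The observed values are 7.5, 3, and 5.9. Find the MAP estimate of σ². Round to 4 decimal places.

Sum of squared deviations about the known mean: SS = (7.5−5)² + (3−5)² + (5.9−5)² = 11.06.
The Normal likelihood contributes (σ²)^(−n/2) exp(−SS/(2σ²)), so the posterior is Inverse-Gamma(α + n/2, β + SS/2) = Inverse-Gamma(4.5, 18.53).
The mode of Inverse-Gamma(a, b) is b/(a+1) = 18.53/5.5 ≈ 3.3691.

σ̂²_MAP = 3.3691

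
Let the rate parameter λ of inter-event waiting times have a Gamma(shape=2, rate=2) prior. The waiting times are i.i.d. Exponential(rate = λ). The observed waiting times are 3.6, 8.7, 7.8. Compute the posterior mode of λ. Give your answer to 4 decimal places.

The Exponential(rate=λ) likelihood is ∝ λ^n e^(−λΣtᵢ). Here n = 3 and Σtᵢ = 3.6 + 8.7 + 7.8 = 20.1.
Posterior ∝ λe^(−2λ) · λ^3e^(−20.1λ) = λ^4e^(−22.1λ), i.e. Gamma(5, 22.1).
Mode = (a−1)/b = 4/22.1 ≈ 0.1810.

λ̂_MAP = 0.1810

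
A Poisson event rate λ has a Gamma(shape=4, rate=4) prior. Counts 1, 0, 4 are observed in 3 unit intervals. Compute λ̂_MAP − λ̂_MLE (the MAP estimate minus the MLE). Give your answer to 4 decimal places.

Σxᵢ = 5. Posterior is Gamma(9, 7); MAP = (9−1)/7 = 8/7 ≈ 1.14286.
MLE = x̄ = 5/3 ≈ 1.66667.
Difference = 8/7 − 5/3 = -11/21 ≈ -0.5238.

MAP − MLE = -0.5238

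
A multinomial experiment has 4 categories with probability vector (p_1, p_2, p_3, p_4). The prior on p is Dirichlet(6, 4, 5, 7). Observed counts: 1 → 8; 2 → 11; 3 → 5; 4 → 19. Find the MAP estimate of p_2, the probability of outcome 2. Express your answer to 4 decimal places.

MAP estimate: 0.2295

The posterior is Dirichlet(αᵢ + nᵢ) = Dirichlet(14, 15, 10, 26).
For a Dirichlet(a₁,…,a_K) with all aᵢ > 1, the mode has j-th component (aⱼ − 1)/(Σaᵢ − K).
Here Σaᵢ = 65 and K = 4, so p_2 = (15 − 1)/(65 − 4) = 14/61 ≈ 0.2295.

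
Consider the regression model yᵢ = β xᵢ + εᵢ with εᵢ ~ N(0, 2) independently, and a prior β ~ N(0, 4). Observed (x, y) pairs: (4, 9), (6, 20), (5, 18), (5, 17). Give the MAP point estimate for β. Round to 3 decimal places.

log p(β | y) = −Σ(yᵢ − βxᵢ)²/(2·2) − β²/(2·4) + const.
Setting the derivative to zero: Σxᵢ(yᵢ − βxᵢ)/2 − β/4 = 0, so β = Σxᵢyᵢ / (Σxᵢ² + σ²/τ²).
Σxᵢyᵢ = 4·9 + 6·20 + 5·18 + 5·17 = 331; Σxᵢ² = 102; σ²/τ² = 0.5.
β̂_MAP = 331 / (102 + 0.5) = 331/102.5 ≈ 3.229.

β̂_MAP = 3.229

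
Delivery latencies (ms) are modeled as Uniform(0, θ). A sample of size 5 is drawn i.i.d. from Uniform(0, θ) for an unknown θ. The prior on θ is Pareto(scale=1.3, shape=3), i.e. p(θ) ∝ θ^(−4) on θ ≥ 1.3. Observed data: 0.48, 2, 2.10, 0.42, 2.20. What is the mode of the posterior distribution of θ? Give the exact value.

The Uniform(0, θ) likelihood is θ^(−n) for θ ≥ max(xᵢ), zero otherwise. Here max(xᵢ) = 2.20.
Posterior ∝ θ^(−4) · θ^(−5) = θ^(−9) on θ ≥ max(1.3, 2.20) = 2.20.
This density is strictly decreasing in θ, so the posterior mode lies at the lower boundary of the support.

θ̂_MAP = 2.20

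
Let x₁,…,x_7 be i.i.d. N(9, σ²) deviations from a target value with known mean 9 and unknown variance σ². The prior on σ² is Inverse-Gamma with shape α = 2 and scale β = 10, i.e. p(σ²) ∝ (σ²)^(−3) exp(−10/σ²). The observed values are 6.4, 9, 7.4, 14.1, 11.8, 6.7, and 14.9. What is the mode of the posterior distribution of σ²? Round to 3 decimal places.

σ̂²_MAP = 7.944

Sum of squared deviations about the known mean: SS = (6.4−9)² + (9−9)² + (7.4−9)² + (14.1−9)² + (11.8−9)² + (6.7−9)² + (14.9−9)² = 83.27.
The Normal likelihood contributes (σ²)^(−n/2) exp(−SS/(2σ²)), so the posterior is Inverse-Gamma(α + n/2, β + SS/2) = Inverse-Gamma(5.5, 51.635).
The mode of Inverse-Gamma(a, b) is b/(a+1) = 51.635/6.5 ≈ 7.944.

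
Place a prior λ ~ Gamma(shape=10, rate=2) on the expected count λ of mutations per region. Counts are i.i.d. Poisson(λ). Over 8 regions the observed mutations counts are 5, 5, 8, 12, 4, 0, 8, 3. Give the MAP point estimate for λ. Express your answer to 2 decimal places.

Σxᵢ = 5+5+8+12+4+0+8+3 = 45, with n = 8.
Posterior ∝ λ^9e^(−2λ) · λ^45e^(−8λ) = λ^54e^(−10λ), i.e. Gamma(shape=55, rate=10).
The mode of a Gamma(a, b) with a ≥ 1 (shape–rate) is (a−1)/b = 54/10 ≈ 5.40.

λ̂_MAP = 5.40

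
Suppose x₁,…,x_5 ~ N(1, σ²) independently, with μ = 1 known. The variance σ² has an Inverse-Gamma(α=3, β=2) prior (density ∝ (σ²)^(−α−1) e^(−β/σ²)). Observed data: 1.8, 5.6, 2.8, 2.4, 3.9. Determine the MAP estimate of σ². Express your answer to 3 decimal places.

Sum of squared deviations about the known mean: SS = (1.8−1)² + (5.6−1)² + (2.8−1)² + (2.4−1)² + (3.9−1)² = 35.41.
The Normal likelihood contributes (σ²)^(−n/2) exp(−SS/(2σ²)), so the posterior is Inverse-Gamma(α + n/2, β + SS/2) = Inverse-Gamma(5.5, 19.705).
The mode of Inverse-Gamma(a, b) is b/(a+1) = 19.705/6.5 ≈ 3.032.

σ̂²_MAP = 3.032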